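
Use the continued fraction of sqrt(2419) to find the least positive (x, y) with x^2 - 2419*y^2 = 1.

(x, y) = (2951, 60)

First expand sqrt(2419) as a continued fraction. With x_i = (sqrt(2419) + m_i)/d_i and (m_0, d_0) = (0, 1): a_0 = floor(sqrt(2419)) = 49, since 49^2 = 2401 <= 2419 < 2500 = 50^2.
Iterate m_{i+1} = d_i*a_i - m_i, d_{i+1} = (2419 - m_{i+1}^2)/d_i, a_{i+1} = floor((a_0 + m_{i+1})/d_{i+1}):
  m_1 = 1*49 - 0 = 49, d_1 = (2419 - 49^2)/1 = 18/1 = 18, a_1 = floor((49 + 49)/18) = 5.
  m_2 = 18*5 - 49 = 41, d_2 = (2419 - 41^2)/18 = 738/18 = 41, a_2 = floor((49 + 41)/41) = 2.
  m_3 = 41*2 - 41 = 41, d_3 = (2419 - 41^2)/41 = 738/41 = 18, a_3 = floor((49 + 41)/18) = 5.
  m_4 = 18*5 - 41 = 49, d_4 = (2419 - 49^2)/18 = 18/18 = 1, a_4 = floor((49 + 49)/1) = 98.
  m_5 = 1*98 - 49 = 49, d_5 = (2419 - 49^2)/1 = 18/1 = 18: (m_5, d_5) = (m_1, d_1) = (49, 18), so from here the quotients repeat a_1, ..., a_4; the period length is 4.
So sqrt(2419) = [49; (5, 2, 5, 98)] with period length k = 4.
k is even, so the fundamental solution of x^2 - 2419y^2 = 1 is (p_{k-1}, q_{k-1}) = (p_3, q_3); compute convergents through index 3.
Convergents (p_i = a_i*p_{i-1} + p_{i-2}, q_i = a_i*q_{i-1} + q_{i-2} with p_{-2}=0, p_{-1}=1, q_{-2}=1, q_{-1}=0):
  i=0: a_0=49, p_0 = 49*1 + 0 = 49, q_0 = 49*0 + 1 = 1.
  i=1: a_1=5, p_1 = 5*49 + 1 = 246, q_1 = 5*1 + 0 = 5.
  i=2: a_2=2, p_2 = 2*246 + 49 = 541, q_2 = 2*5 + 1 = 11.
  i=3: a_3=5, p_3 = 5*541 + 246 = 2951, q_3 = 5*11 + 5 = 60.
Check: 2951^2 - 2419*60^2 = 8708401 - 8708400 = 1, so (x, y) = (2951, 60) solves the equation, and by the theorem it is the least positive solution.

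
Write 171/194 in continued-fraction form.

Run the Euclidean algorithm on 171 and 194; the successive quotients are the partial quotients a_0, a_1, ... (each step inverts the fractional part left over by the previous one):
  171 = 0*194 + 171, so a_0 = 0.
  194 = 1*171 + 23, so a_1 = 1.
  171 = 7*23 + 10, so a_2 = 7.
  23 = 2*10 + 3, so a_3 = 2.
  10 = 3*3 + 1, so a_4 = 3.
  3 = 3*1 + 0, so a_5 = 3.
The remainder reaches 0 after 6 divisions, so the expansion has 6 partial quotients, read off in order.

[0; 1, 7, 2, 3, 3]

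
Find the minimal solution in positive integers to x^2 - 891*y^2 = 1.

First expand sqrt(891) as a continued fraction. With x_i = (sqrt(891) + m_i)/d_i and (m_0, d_0) = (0, 1): a_0 = floor(sqrt(891)) = 29, since 29^2 = 841 <= 891 < 900 = 30^2.
Iterate m_{i+1} = d_i*a_i - m_i, d_{i+1} = (891 - m_{i+1}^2)/d_i, a_{i+1} = floor((a_0 + m_{i+1})/d_{i+1}):
  m_1 = 1*29 - 0 = 29, d_1 = (891 - 29^2)/1 = 50/1 = 50, a_1 = floor((29 + 29)/50) = 1.
  m_2 = 50*1 - 29 = 21, d_2 = (891 - 21^2)/50 = 450/50 = 9, a_2 = floor((29 + 21)/9) = 5.
  m_3 = 9*5 - 21 = 24, d_3 = (891 - 24^2)/9 = 315/9 = 35, a_3 = floor((29 + 24)/35) = 1.
  m_4 = 35*1 - 24 = 11, d_4 = (891 - 11^2)/35 = 770/35 = 22, a_4 = floor((29 + 11)/22) = 1.
  m_5 = 22*1 - 11 = 11, d_5 = (891 - 11^2)/22 = 770/22 = 35, a_5 = floor((29 + 11)/35) = 1.
  m_6 = 35*1 - 11 = 24, d_6 = (891 - 24^2)/35 = 315/35 = 9, a_6 = floor((29 + 24)/9) = 5.
  m_7 = 9*5 - 24 = 21, d_7 = (891 - 21^2)/9 = 450/9 = 50, a_7 = floor((29 + 21)/50) = 1.
  m_8 = 50*1 - 21 = 29, d_8 = (891 - 29^2)/50 = 50/50 = 1, a_8 = floor((29 + 29)/1) = 58.
  m_9 = 1*58 - 29 = 29, d_9 = (891 - 29^2)/1 = 50/1 = 50: (m_9, d_9) = (m_1, d_1) = (29, 50), so from here the quotients repeat a_1, ..., a_8; the period length is 8.
So sqrt(891) = [29; (1, 5, 1, 1, 1, 5, 1, 58)] with period length k = 8.
k is even, so the fundamental solution of x^2 - 891y^2 = 1 is (p_{k-1}, q_{k-1}) = (p_7, q_7); compute convergents through index 7.
Convergents (p_i = a_i*p_{i-1} + p_{i-2}, q_i = a_i*q_{i-1} + q_{i-2} with p_{-2}=0, p_{-1}=1, q_{-2}=1, q_{-1}=0):
  i=0: a_0=29, p_0 = 29*1 + 0 = 29, q_0 = 29*0 + 1 = 1.
  i=1: a_1=1, p_1 = 1*29 + 1 = 30, q_1 = 1*1 + 0 = 1.
  i=2: a_2=5, p_2 = 5*30 + 29 = 179, q_2 = 5*1 + 1 = 6.
  i=3: a_3=1, p_3 = 1*179 + 30 = 209, q_3 = 1*6 + 1 = 7.
  i=4: a_4=1, p_4 = 1*209 + 179 = 388, q_4 = 1*7 + 6 = 13.
  i=5: a_5=1, p_5 = 1*388 + 209 = 597, q_5 = 1*13 + 7 = 20.
  i=6: a_6=5, p_6 = 5*597 + 388 = 3373, q_6 = 5*20 + 13 = 113.
  i=7: a_7=1, p_7 = 1*3373 + 597 = 3970, q_7 = 1*113 + 20 = 133.
Check: 3970^2 - 891*133^2 = 15760900 - 15760899 = 1, so (x, y) = (3970, 133) solves the equation, and by the theorem it is the least positive solution.

(x, y) = (3970, 133)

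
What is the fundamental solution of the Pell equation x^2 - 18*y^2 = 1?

(x, y) = (17, 4)

First expand sqrt(18) as a continued fraction. With x_i = (sqrt(18) + m_i)/d_i and (m_0, d_0) = (0, 1): a_0 = floor(sqrt(18)) = 4, since 4^2 = 16 <= 18 < 25 = 5^2.
Iterate m_{i+1} = d_i*a_i - m_i, d_{i+1} = (18 - m_{i+1}^2)/d_i, a_{i+1} = floor((a_0 + m_{i+1})/d_{i+1}):
  m_1 = 1*4 - 0 = 4, d_1 = (18 - 4^2)/1 = 2/1 = 2, a_1 = floor((4 + 4)/2) = 4.
  m_2 = 2*4 - 4 = 4, d_2 = (18 - 4^2)/2 = 2/2 = 1, a_2 = floor((4 + 4)/1) = 8.
  m_3 = 1*8 - 4 = 4, d_3 = (18 - 4^2)/1 = 2/1 = 2: (m_3, d_3) = (m_1, d_1) = (4, 2), so from here the quotients repeat a_1, a_2; the period length is 2.
So sqrt(18) = [4; (4, 8)] with period length k = 2.
k is even, so the fundamental solution of x^2 - 18y^2 = 1 is (p_{k-1}, q_{k-1}) = (p_1, q_1); compute convergents through index 1.
Convergents (p_i = a_i*p_{i-1} + p_{i-2}, q_i = a_i*q_{i-1} + q_{i-2} with p_{-2}=0, p_{-1}=1, q_{-2}=1, q_{-1}=0):
  i=0: a_0=4, p_0 = 4*1 + 0 = 4, q_0 = 4*0 + 1 = 1.
  i=1: a_1=4, p_1 = 4*4 + 1 = 17, q_1 = 4*1 + 0 = 4.
Check: 17^2 - 18*4^2 = 289 - 288 = 1, so (x, y) = (17, 4) solves the equation, and by the theorem it is the least positive solution.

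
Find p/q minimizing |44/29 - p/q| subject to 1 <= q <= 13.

Expand x = 44/29 as a continued fraction with the Euclidean algorithm:
  44 = 1*29 + 15, so a_0 = 1.
  29 = 1*15 + 14, so a_1 = 1.
  15 = 1*14 + 1, so a_2 = 1.
  14 = 14*1 + 0, so a_3 = 14.
so x = [1; 1, 1, 14].
Convergents (p_i = a_i*p_{i-1} + p_{i-2}, q_i = a_i*q_{i-1} + q_{i-2} with p_{-2}=0, p_{-1}=1, q_{-2}=1, q_{-1}=0), until the denominator exceeds 13:
  i=0: a_0=1, p_0 = 1*1 + 0 = 1, q_0 = 1*0 + 1 = 1.
  i=1: a_1=1, p_1 = 1*1 + 1 = 2, q_1 = 1*1 + 0 = 1.
  i=2: a_2=1, p_2 = 1*2 + 1 = 3, q_2 = 1*1 + 1 = 2.
  i=3: a_3=14, p_3 = 14*3 + 2 = 44, q_3 = 14*2 + 1 = 29.
q_3 = 29 > 13, so the last convergent with denominator <= 13 is p_2/q_2 = 3/2.
The closest fraction with denominator <= 13 is either p_2/q_2 or the intermediate fraction (k*p_2 + p_1)/(k*q_2 + q_1) with the largest k >= 1 whose denominator stays <= 13; these approach x as k grows, and every other convergent or intermediate fraction in range is farther away.
Largest k: floor((13 - q_1)/q_2) = floor((13 - 1)/2) = 6.
That gives (6*3 + 2)/(6*2 + 1) = 20/13.
Compare the errors: |x - 3/2| = |44*2 - 3*29|/(29*2) = 1/58, and |x - 20/13| = |44*13 - 20*29|/(29*13) = 8/377.
Cross-multiplying, 1*377 = 377 < 464 = 8*58, so 1/58 is smaller: the convergent 3/2 is closer to x than 20/13.

3/2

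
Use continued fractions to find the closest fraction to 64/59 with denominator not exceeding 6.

7/6

Expand x = 64/59 as a continued fraction with the Euclidean algorithm:
  64 = 1*59 + 5, so a_0 = 1.
  59 = 11*5 + 4, so a_1 = 11.
  5 = 1*4 + 1, so a_2 = 1.
  4 = 4*1 + 0, so a_3 = 4.
so x = [1; 11, 1, 4].
Convergents (p_i = a_i*p_{i-1} + p_{i-2}, q_i = a_i*q_{i-1} + q_{i-2} with p_{-2}=0, p_{-1}=1, q_{-2}=1, q_{-1}=0), until the denominator exceeds 6:
  i=0: a_0=1, p_0 = 1*1 + 0 = 1, q_0 = 1*0 + 1 = 1.
  i=1: a_1=11, p_1 = 11*1 + 1 = 12, q_1 = 11*1 + 0 = 11.
q_1 = 11 > 6, so the last convergent with denominator <= 6 is p_0/q_0 = 1/1.
The closest fraction with denominator <= 6 is either p_0/q_0 or the intermediate fraction (k*p_0 + p_{-1})/(k*q_0 + q_{-1}) with the largest k >= 1 whose denominator stays <= 6; these approach x as k grows, and every other convergent or intermediate fraction in range is farther away.
Largest k: floor((6 - q_{-1})/q_0) = floor((6 - 0)/1) = 6 (using the seeds p_{-1} = 1, q_{-1} = 0).
That gives (6*1 + 1)/(6*1 + 0) = 7/6.
Compare the errors: |x - 1/1| = |64*1 - 1*59|/(59*1) = 5/59, and |x - 7/6| = |64*6 - 7*59|/(59*6) = 29/354.
Cross-multiplying, 29*59 = 1711 < 1770 = 5*354, so 29/354 is smaller: the intermediate fraction 7/6 is closer to x than 1/1.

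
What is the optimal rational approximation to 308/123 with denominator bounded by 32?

Expand x = 308/123 as a continued fraction with the Euclidean algorithm:
  308 = 2*123 + 62, so a_0 = 2.
  123 = 1*62 + 61, so a_1 = 1.
  62 = 1*61 + 1, so a_2 = 1.
  61 = 61*1 + 0, so a_3 = 61.
so x = [2; 1, 1, 61].
Convergents (p_i = a_i*p_{i-1} + p_{i-2}, q_i = a_i*q_{i-1} + q_{i-2} with p_{-2}=0, p_{-1}=1, q_{-2}=1, q_{-1}=0), until the denominator exceeds 32:
  i=0: a_0=2, p_0 = 2*1 + 0 = 2, q_0 = 2*0 + 1 = 1.
  i=1: a_1=1, p_1 = 1*2 + 1 = 3, q_1 = 1*1 + 0 = 1.
  i=2: a_2=1, p_2 = 1*3 + 2 = 5, q_2 = 1*1 + 1 = 2.
  i=3: a_3=61, p_3 = 61*5 + 3 = 308, q_3 = 61*2 + 1 = 123.
q_3 = 123 > 32, so the last convergent with denominator <= 32 is p_2/q_2 = 5/2.
The closest fraction with denominator <= 32 is either p_2/q_2 or the intermediate fraction (k*p_2 + p_1)/(k*q_2 + q_1) with the largest k >= 1 whose denominator stays <= 32; these approach x as k grows, and every other convergent or intermediate fraction in range is farther away.
Largest k: floor((32 - q_1)/q_2) = floor((32 - 1)/2) = 15.
That gives (15*5 + 3)/(15*2 + 1) = 78/31.
Compare the errors: |x - 5/2| = |308*2 - 5*123|/(123*2) = 1/246, and |x - 78/31| = |308*31 - 78*123|/(123*31) = 46/3813.
Cross-multiplying, 1*3813 = 3813 < 11316 = 46*246, so 1/246 is smaller: the convergent 5/2 is closer to x than 78/31.

5/2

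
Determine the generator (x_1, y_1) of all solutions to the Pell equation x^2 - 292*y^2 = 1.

(x, y) = (2281249, 133500)

First expand sqrt(292) as a continued fraction. With x_i = (sqrt(292) + m_i)/d_i and (m_0, d_0) = (0, 1): a_0 = floor(sqrt(292)) = 17, since 17^2 = 289 <= 292 < 324 = 18^2.
Iterate m_{i+1} = d_i*a_i - m_i, d_{i+1} = (292 - m_{i+1}^2)/d_i, a_{i+1} = floor((a_0 + m_{i+1})/d_{i+1}):
  m_1 = 1*17 - 0 = 17, d_1 = (292 - 17^2)/1 = 3/1 = 3, a_1 = floor((17 + 17)/3) = 11.
  m_2 = 3*11 - 17 = 16, d_2 = (292 - 16^2)/3 = 36/3 = 12, a_2 = floor((17 + 16)/12) = 2.
  m_3 = 12*2 - 16 = 8, d_3 = (292 - 8^2)/12 = 228/12 = 19, a_3 = floor((17 + 8)/19) = 1.
  m_4 = 19*1 - 8 = 11, d_4 = (292 - 11^2)/19 = 171/19 = 9, a_4 = floor((17 + 11)/9) = 3.
  m_5 = 9*3 - 11 = 16, d_5 = (292 - 16^2)/9 = 36/9 = 4, a_5 = floor((17 + 16)/4) = 8.
  m_6 = 4*8 - 16 = 16, d_6 = (292 - 16^2)/4 = 36/4 = 9, a_6 = floor((17 + 16)/9) = 3.
  m_7 = 9*3 - 16 = 11, d_7 = (292 - 11^2)/9 = 171/9 = 19, a_7 = floor((17 + 11)/19) = 1.
  m_8 = 19*1 - 11 = 8, d_8 = (292 - 8^2)/19 = 228/19 = 12, a_8 = floor((17 + 8)/12) = 2.
  m_9 = 12*2 - 8 = 16, d_9 = (292 - 16^2)/12 = 36/12 = 3, a_9 = floor((17 + 16)/3) = 11.
  m_10 = 3*11 - 16 = 17, d_10 = (292 - 17^2)/3 = 3/3 = 1, a_10 = floor((17 + 17)/1) = 34.
  m_11 = 1*34 - 17 = 17, d_11 = (292 - 17^2)/1 = 3/1 = 3: (m_11, d_11) = (m_1, d_1) = (17, 3), so from here the quotients repeat a_1, ..., a_10; the period length is 10.
So sqrt(292) = [17; (11, 2, 1, 3, 8, 3, 1, 2, 11, 34)] with period length k = 10.
k is even, so the fundamental solution of x^2 - 292y^2 = 1 is (p_{k-1}, q_{k-1}) = (p_9, q_9); compute convergents through index 9.
Convergents (p_i = a_i*p_{i-1} + p_{i-2}, q_i = a_i*q_{i-1} + q_{i-2} with p_{-2}=0, p_{-1}=1, q_{-2}=1, q_{-1}=0):
  i=0: a_0=17, p_0 = 17*1 + 0 = 17, q_0 = 17*0 + 1 = 1.
  i=1: a_1=11, p_1 = 11*17 + 1 = 188, q_1 = 11*1 + 0 = 11.
  i=2: a_2=2, p_2 = 2*188 + 17 = 393, q_2 = 2*11 + 1 = 23.
  i=3: a_3=1, p_3 = 1*393 + 188 = 581, q_3 = 1*23 + 11 = 34.
  i=4: a_4=3, p_4 = 3*581 + 393 = 2136, q_4 = 3*34 + 23 = 125.
  i=5: a_5=8, p_5 = 8*2136 + 581 = 17669, q_5 = 8*125 + 34 = 1034.
  i=6: a_6=3, p_6 = 3*17669 + 2136 = 55143, q_6 = 3*1034 + 125 = 3227.
  i=7: a_7=1, p_7 = 1*55143 + 17669 = 72812, q_7 = 1*3227 + 1034 = 4261.
  i=8: a_8=2, p_8 = 2*72812 + 55143 = 200767, q_8 = 2*4261 + 3227 = 11749.
  i=9: a_9=11, p_9 = 11*200767 + 72812 = 2281249, q_9 = 11*11749 + 4261 = 133500.
Check: 2281249^2 - 292*133500^2 = 5204097000001 - 5204097000000 = 1, so (x, y) = (2281249, 133500) solves the equation, and by the theorem it is the least positive solution.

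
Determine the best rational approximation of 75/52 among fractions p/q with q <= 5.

Expand x = 75/52 as a continued fraction with the Euclidean algorithm:
  75 = 1*52 + 23, so a_0 = 1.
  52 = 2*23 + 6, so a_1 = 2.
  23 = 3*6 + 5, so a_2 = 3.
  6 = 1*5 + 1, so a_3 = 1.
  5 = 5*1 + 0, so a_4 = 5.
so x = [1; 2, 3, 1, 5].
Convergents (p_i = a_i*p_{i-1} + p_{i-2}, q_i = a_i*q_{i-1} + q_{i-2} with p_{-2}=0, p_{-1}=1, q_{-2}=1, q_{-1}=0), until the denominator exceeds 5:
  i=0: a_0=1, p_0 = 1*1 + 0 = 1, q_0 = 1*0 + 1 = 1.
  i=1: a_1=2, p_1 = 2*1 + 1 = 3, q_1 = 2*1 + 0 = 2.
  i=2: a_2=3, p_2 = 3*3 + 1 = 10, q_2 = 3*2 + 1 = 7.
q_2 = 7 > 5, so the last convergent with denominator <= 5 is p_1/q_1 = 3/2.
The closest fraction with denominator <= 5 is either p_1/q_1 or the intermediate fraction (k*p_1 + p_0)/(k*q_1 + q_0) with the largest k >= 1 whose denominator stays <= 5; these approach x as k grows, and every other convergent or intermediate fraction in range is farther away.
Largest k: floor((5 - q_0)/q_1) = floor((5 - 1)/2) = 2.
That gives (2*3 + 1)/(2*2 + 1) = 7/5.
Compare the errors: |x - 3/2| = |75*2 - 3*52|/(52*2) = 6/104, and |x - 7/5| = |75*5 - 7*52|/(52*5) = 11/260.
Cross-multiplying, 11*104 = 1144 < 1560 = 6*260, so 11/260 is smaller: the intermediate fraction 7/5 is closer to x than 3/2.

7/5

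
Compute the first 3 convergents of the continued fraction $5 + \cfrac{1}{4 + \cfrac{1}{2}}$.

5/1, 21/4, 47/9

Using the convergent recurrence p_i = a_i*p_{i-1} + p_{i-2}, q_i = a_i*q_{i-1} + q_{i-2} with p_{-2}=0, p_{-1}=1, q_{-2}=1, q_{-1}=0:
  i=0: a_0=5, p_0 = 5*1 + 0 = 5, q_0 = 5*0 + 1 = 1.
  i=1: a_1=4, p_1 = 4*5 + 1 = 21, q_1 = 4*1 + 0 = 4.
  i=2: a_2=2, p_2 = 2*21 + 5 = 47, q_2 = 2*4 + 1 = 9.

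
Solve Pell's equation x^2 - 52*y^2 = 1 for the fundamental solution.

First expand sqrt(52) as a continued fraction. With x_i = (sqrt(52) + m_i)/d_i and (m_0, d_0) = (0, 1): a_0 = floor(sqrt(52)) = 7, since 7^2 = 49 <= 52 < 64 = 8^2.
Iterate m_{i+1} = d_i*a_i - m_i, d_{i+1} = (52 - m_{i+1}^2)/d_i, a_{i+1} = floor((a_0 + m_{i+1})/d_{i+1}):
  m_1 = 1*7 - 0 = 7, d_1 = (52 - 7^2)/1 = 3/1 = 3, a_1 = floor((7 + 7)/3) = 4.
  m_2 = 3*4 - 7 = 5, d_2 = (52 - 5^2)/3 = 27/3 = 9, a_2 = floor((7 + 5)/9) = 1.
  m_3 = 9*1 - 5 = 4, d_3 = (52 - 4^2)/9 = 36/9 = 4, a_3 = floor((7 + 4)/4) = 2.
  m_4 = 4*2 - 4 = 4, d_4 = (52 - 4^2)/4 = 36/4 = 9, a_4 = floor((7 + 4)/9) = 1.
  m_5 = 9*1 - 4 = 5, d_5 = (52 - 5^2)/9 = 27/9 = 3, a_5 = floor((7 + 5)/3) = 4.
  m_6 = 3*4 - 5 = 7, d_6 = (52 - 7^2)/3 = 3/3 = 1, a_6 = floor((7 + 7)/1) = 14.
  m_7 = 1*14 - 7 = 7, d_7 = (52 - 7^2)/1 = 3/1 = 3: (m_7, d_7) = (m_1, d_1) = (7, 3), so from here the quotients repeat a_1, ..., a_6; the period length is 6.
So sqrt(52) = [7; (4, 1, 2, 1, 4, 14)] with period length k = 6.
k is even, so the fundamental solution of x^2 - 52y^2 = 1 is (p_{k-1}, q_{k-1}) = (p_5, q_5); compute convergents through index 5.
Convergents (p_i = a_i*p_{i-1} + p_{i-2}, q_i = a_i*q_{i-1} + q_{i-2} with p_{-2}=0, p_{-1}=1, q_{-2}=1, q_{-1}=0):
  i=0: a_0=7, p_0 = 7*1 + 0 = 7, q_0 = 7*0 + 1 = 1.
  i=1: a_1=4, p_1 = 4*7 + 1 = 29, q_1 = 4*1 + 0 = 4.
  i=2: a_2=1, p_2 = 1*29 + 7 = 36, q_2 = 1*4 + 1 = 5.
  i=3: a_3=2, p_3 = 2*36 + 29 = 101, q_3 = 2*5 + 4 = 14.
  i=4: a_4=1, p_4 = 1*101 + 36 = 137, q_4 = 1*14 + 5 = 19.
  i=5: a_5=4, p_5 = 4*137 + 101 = 649, q_5 = 4*19 + 14 = 90.
Check: 649^2 - 52*90^2 = 421201 - 421200 = 1, so (x, y) = (649, 90) solves the equation, and by the theorem it is the least positive solution.

(x, y) = (649, 90)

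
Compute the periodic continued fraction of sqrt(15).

Write x_i = (sqrt(15) + m_i)/d_i with (m_0, d_0) = (0, 1). a_0 = floor(sqrt(15)) = 3, since 3^2 = 9 <= 15 < 16 = 4^2.
Iterate m_{i+1} = d_i*a_i - m_i, d_{i+1} = (15 - m_{i+1}^2)/d_i, a_{i+1} = floor((a_0 + m_{i+1})/d_{i+1}):
  m_1 = 1*3 - 0 = 3, d_1 = (15 - 3^2)/1 = 6/1 = 6, a_1 = floor((3 + 3)/6) = 1.
  m_2 = 6*1 - 3 = 3, d_2 = (15 - 3^2)/6 = 6/6 = 1, a_2 = floor((3 + 3)/1) = 6.
  m_3 = 1*6 - 3 = 3, d_3 = (15 - 3^2)/1 = 6/1 = 6: (m_3, d_3) = (m_1, d_1) = (3, 6), so from here the quotients repeat a_1, a_2; the period length is 2.
Hence the expansion of sqrt(15) is a_0 = 3 followed by the repeating block 1, 6 (period 2).

[3; (1, 6)]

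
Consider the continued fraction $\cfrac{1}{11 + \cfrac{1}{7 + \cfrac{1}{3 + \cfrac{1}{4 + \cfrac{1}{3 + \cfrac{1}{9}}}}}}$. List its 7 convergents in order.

0/1, 1/11, 7/78, 22/245, 95/1058, 307/3419, 2858/31829

Using the convergent recurrence p_i = a_i*p_{i-1} + p_{i-2}, q_i = a_i*q_{i-1} + q_{i-2} with p_{-2}=0, p_{-1}=1, q_{-2}=1, q_{-1}=0:
  i=0: a_0=0, p_0 = 0*1 + 0 = 0, q_0 = 0*0 + 1 = 1.
  i=1: a_1=11, p_1 = 11*0 + 1 = 1, q_1 = 11*1 + 0 = 11.
  i=2: a_2=7, p_2 = 7*1 + 0 = 7, q_2 = 7*11 + 1 = 78.
  i=3: a_3=3, p_3 = 3*7 + 1 = 22, q_3 = 3*78 + 11 = 245.
  i=4: a_4=4, p_4 = 4*22 + 7 = 95, q_4 = 4*245 + 78 = 1058.
  i=5: a_5=3, p_5 = 3*95 + 22 = 307, q_5 = 3*1058 + 245 = 3419.
  i=6: a_6=9, p_6 = 9*307 + 95 = 2858, q_6 = 9*3419 + 1058 = 31829.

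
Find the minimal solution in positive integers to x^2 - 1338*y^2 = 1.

(x, y) = (17308813, 473194)

First expand sqrt(1338) as a continued fraction. With x_i = (sqrt(1338) + m_i)/d_i and (m_0, d_0) = (0, 1): a_0 = floor(sqrt(1338)) = 36, since 36^2 = 1296 <= 1338 < 1369 = 37^2.
Iterate m_{i+1} = d_i*a_i - m_i, d_{i+1} = (1338 - m_{i+1}^2)/d_i, a_{i+1} = floor((a_0 + m_{i+1})/d_{i+1}):
  m_1 = 1*36 - 0 = 36, d_1 = (1338 - 36^2)/1 = 42/1 = 42, a_1 = floor((36 + 36)/42) = 1.
  m_2 = 42*1 - 36 = 6, d_2 = (1338 - 6^2)/42 = 1302/42 = 31, a_2 = floor((36 + 6)/31) = 1.
  m_3 = 31*1 - 6 = 25, d_3 = (1338 - 25^2)/31 = 713/31 = 23, a_3 = floor((36 + 25)/23) = 2.
  m_4 = 23*2 - 25 = 21, d_4 = (1338 - 21^2)/23 = 897/23 = 39, a_4 = floor((36 + 21)/39) = 1.
  m_5 = 39*1 - 21 = 18, d_5 = (1338 - 18^2)/39 = 1014/39 = 26, a_5 = floor((36 + 18)/26) = 2.
  m_6 = 26*2 - 18 = 34, d_6 = (1338 - 34^2)/26 = 182/26 = 7, a_6 = floor((36 + 34)/7) = 10.
  m_7 = 7*10 - 34 = 36, d_7 = (1338 - 36^2)/7 = 42/7 = 6, a_7 = floor((36 + 36)/6) = 12.
  m_8 = 6*12 - 36 = 36, d_8 = (1338 - 36^2)/6 = 42/6 = 7, a_8 = floor((36 + 36)/7) = 10.
  m_9 = 7*10 - 36 = 34, d_9 = (1338 - 34^2)/7 = 182/7 = 26, a_9 = floor((36 + 34)/26) = 2.
  m_10 = 26*2 - 34 = 18, d_10 = (1338 - 18^2)/26 = 1014/26 = 39, a_10 = floor((36 + 18)/39) = 1.
  m_11 = 39*1 - 18 = 21, d_11 = (1338 - 21^2)/39 = 897/39 = 23, a_11 = floor((36 + 21)/23) = 2.
  m_12 = 23*2 - 21 = 25, d_12 = (1338 - 25^2)/23 = 713/23 = 31, a_12 = floor((36 + 25)/31) = 1.
  m_13 = 31*1 - 25 = 6, d_13 = (1338 - 6^2)/31 = 1302/31 = 42, a_13 = floor((36 + 6)/42) = 1.
  m_14 = 42*1 - 6 = 36, d_14 = (1338 - 36^2)/42 = 42/42 = 1, a_14 = floor((36 + 36)/1) = 72.
  m_15 = 1*72 - 36 = 36, d_15 = (1338 - 36^2)/1 = 42/1 = 42: (m_15, d_15) = (m_1, d_1) = (36, 42), so from here the quotients repeat a_1, ..., a_14; the period length is 14.
So sqrt(1338) = [36; (1, 1, 2, 1, 2, 10, 12, 10, 2, 1, 2, 1, 1, 72)] with period length k = 14.
k is even, so the fundamental solution of x^2 - 1338y^2 = 1 is (p_{k-1}, q_{k-1}) = (p_13, q_13); compute convergents through index 13.
Convergents (p_i = a_i*p_{i-1} + p_{i-2}, q_i = a_i*q_{i-1} + q_{i-2} with p_{-2}=0, p_{-1}=1, q_{-2}=1, q_{-1}=0):
  i=0: a_0=36, p_0 = 36*1 + 0 = 36, q_0 = 36*0 + 1 = 1.
  i=1: a_1=1, p_1 = 1*36 + 1 = 37, q_1 = 1*1 + 0 = 1.
  i=2: a_2=1, p_2 = 1*37 + 36 = 73, q_2 = 1*1 + 1 = 2.
  i=3: a_3=2, p_3 = 2*73 + 37 = 183, q_3 = 2*2 + 1 = 5.
  i=4: a_4=1, p_4 = 1*183 + 73 = 256, q_4 = 1*5 + 2 = 7.
  i=5: a_5=2, p_5 = 2*256 + 183 = 695, q_5 = 2*7 + 5 = 19.
  i=6: a_6=10, p_6 = 10*695 + 256 = 7206, q_6 = 10*19 + 7 = 197.
  i=7: a_7=12, p_7 = 12*7206 + 695 = 87167, q_7 = 12*197 + 19 = 2383.
  i=8: a_8=10, p_8 = 10*87167 + 7206 = 878876, q_8 = 10*2383 + 197 = 24027.
  i=9: a_9=2, p_9 = 2*878876 + 87167 = 1844919, q_9 = 2*24027 + 2383 = 50437.
  i=10: a_10=1, p_10 = 1*1844919 + 878876 = 2723795, q_10 = 1*50437 + 24027 = 74464.
  i=11: a_11=2, p_11 = 2*2723795 + 1844919 = 7292509, q_11 = 2*74464 + 50437 = 199365.
  i=12: a_12=1, p_12 = 1*7292509 + 2723795 = 10016304, q_12 = 1*199365 + 74464 = 273829.
  i=13: a_13=1, p_13 = 1*10016304 + 7292509 = 17308813, q_13 = 1*273829 + 199365 = 473194.
Check: 17308813^2 - 1338*473194^2 = 299595007468969 - 299595007468968 = 1, so (x, y) = (17308813, 473194) solves the equation, and by the theorem it is the least positive solution.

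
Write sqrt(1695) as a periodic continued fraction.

Write x_i = (sqrt(1695) + m_i)/d_i with (m_0, d_0) = (0, 1). a_0 = floor(sqrt(1695)) = 41, since 41^2 = 1681 <= 1695 < 1764 = 42^2.
Iterate m_{i+1} = d_i*a_i - m_i, d_{i+1} = (1695 - m_{i+1}^2)/d_i, a_{i+1} = floor((a_0 + m_{i+1})/d_{i+1}):
  m_1 = 1*41 - 0 = 41, d_1 = (1695 - 41^2)/1 = 14/1 = 14, a_1 = floor((41 + 41)/14) = 5.
  m_2 = 14*5 - 41 = 29, d_2 = (1695 - 29^2)/14 = 854/14 = 61, a_2 = floor((41 + 29)/61) = 1.
  m_3 = 61*1 - 29 = 32, d_3 = (1695 - 32^2)/61 = 671/61 = 11, a_3 = floor((41 + 32)/11) = 6.
  m_4 = 11*6 - 32 = 34, d_4 = (1695 - 34^2)/11 = 539/11 = 49, a_4 = floor((41 + 34)/49) = 1.
  m_5 = 49*1 - 34 = 15, d_5 = (1695 - 15^2)/49 = 1470/49 = 30, a_5 = floor((41 + 15)/30) = 1.
  m_6 = 30*1 - 15 = 15, d_6 = (1695 - 15^2)/30 = 1470/30 = 49, a_6 = floor((41 + 15)/49) = 1.
  m_7 = 49*1 - 15 = 34, d_7 = (1695 - 34^2)/49 = 539/49 = 11, a_7 = floor((41 + 34)/11) = 6.
  m_8 = 11*6 - 34 = 32, d_8 = (1695 - 32^2)/11 = 671/11 = 61, a_8 = floor((41 + 32)/61) = 1.
  m_9 = 61*1 - 32 = 29, d_9 = (1695 - 29^2)/61 = 854/61 = 14, a_9 = floor((41 + 29)/14) = 5.
  m_10 = 14*5 - 29 = 41, d_10 = (1695 - 41^2)/14 = 14/14 = 1, a_10 = floor((41 + 41)/1) = 82.
  m_11 = 1*82 - 41 = 41, d_11 = (1695 - 41^2)/1 = 14/1 = 14: (m_11, d_11) = (m_1, d_1) = (41, 14), so from here the quotients repeat a_1, ..., a_10; the period length is 10.
Hence the expansion of sqrt(1695) is a_0 = 41 followed by the repeating block 5, 1, 6, 1, 1, 1, 6, 1, 5, 82 (period 10).

[41; (5, 1, 6, 1, 1, 1, 6, 1, 5, 82)]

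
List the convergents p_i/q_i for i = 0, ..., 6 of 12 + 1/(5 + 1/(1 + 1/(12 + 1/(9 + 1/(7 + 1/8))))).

12/1, 61/5, 73/6, 937/77, 8506/699, 60479/4970, 492338/40459

Using the convergent recurrence p_i = a_i*p_{i-1} + p_{i-2}, q_i = a_i*q_{i-1} + q_{i-2} with p_{-2}=0, p_{-1}=1, q_{-2}=1, q_{-1}=0:
  i=0: a_0=12, p_0 = 12*1 + 0 = 12, q_0 = 12*0 + 1 = 1.
  i=1: a_1=5, p_1 = 5*12 + 1 = 61, q_1 = 5*1 + 0 = 5.
  i=2: a_2=1, p_2 = 1*61 + 12 = 73, q_2 = 1*5 + 1 = 6.
  i=3: a_3=12, p_3 = 12*73 + 61 = 937, q_3 = 12*6 + 5 = 77.
  i=4: a_4=9, p_4 = 9*937 + 73 = 8506, q_4 = 9*77 + 6 = 699.
  i=5: a_5=7, p_5 = 7*8506 + 937 = 60479, q_5 = 7*699 + 77 = 4970.
  i=6: a_6=8, p_6 = 8*60479 + 8506 = 492338, q_6 = 8*4970 + 699 = 40459.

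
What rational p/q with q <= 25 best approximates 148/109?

19/14

Expand x = 148/109 as a continued fraction with the Euclidean algorithm:
  148 = 1*109 + 39, so a_0 = 1.
  109 = 2*39 + 31, so a_1 = 2.
  39 = 1*31 + 8, so a_2 = 1.
  31 = 3*8 + 7, so a_3 = 3.
  8 = 1*7 + 1, so a_4 = 1.
  7 = 7*1 + 0, so a_5 = 7.
so x = [1; 2, 1, 3, 1, 7].
Convergents (p_i = a_i*p_{i-1} + p_{i-2}, q_i = a_i*q_{i-1} + q_{i-2} with p_{-2}=0, p_{-1}=1, q_{-2}=1, q_{-1}=0), until the denominator exceeds 25:
  i=0: a_0=1, p_0 = 1*1 + 0 = 1, q_0 = 1*0 + 1 = 1.
  i=1: a_1=2, p_1 = 2*1 + 1 = 3, q_1 = 2*1 + 0 = 2.
  i=2: a_2=1, p_2 = 1*3 + 1 = 4, q_2 = 1*2 + 1 = 3.
  i=3: a_3=3, p_3 = 3*4 + 3 = 15, q_3 = 3*3 + 2 = 11.
  i=4: a_4=1, p_4 = 1*15 + 4 = 19, q_4 = 1*11 + 3 = 14.
  i=5: a_5=7, p_5 = 7*19 + 15 = 148, q_5 = 7*14 + 11 = 109.
q_5 = 109 > 25, so the last convergent with denominator <= 25 is p_4/q_4 = 19/14.
The closest fraction with denominator <= 25 is either p_4/q_4 or the intermediate fraction (k*p_4 + p_3)/(k*q_4 + q_3) with the largest k >= 1 whose denominator stays <= 25; these approach x as k grows, and every other convergent or intermediate fraction in range is farther away.
Largest k: floor((25 - q_3)/q_4) = floor((25 - 11)/14) = 1.
That gives (1*19 + 15)/(1*14 + 11) = 34/25.
Compare the errors: |x - 19/14| = |148*14 - 19*109|/(109*14) = 1/1526, and |x - 34/25| = |148*25 - 34*109|/(109*25) = 6/2725.
Cross-multiplying, 1*2725 = 2725 < 9156 = 6*1526, so 1/1526 is smaller: the convergent 19/14 is closer to x than 34/25.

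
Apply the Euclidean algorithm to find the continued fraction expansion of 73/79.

Run the Euclidean algorithm on 73 and 79; the successive quotients are the partial quotients a_0, a_1, ... (each step inverts the fractional part left over by the previous one):
  73 = 0*79 + 73, so a_0 = 0.
  79 = 1*73 + 6, so a_1 = 1.
  73 = 12*6 + 1, so a_2 = 12.
  6 = 6*1 + 0, so a_3 = 6.
The remainder reaches 0 after 4 divisions, so the expansion has 4 partial quotients, read off in order.

[0; 1, 12, 6]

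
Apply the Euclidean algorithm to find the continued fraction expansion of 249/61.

Run the Euclidean algorithm on 249 and 61; the successive quotients are the partial quotients a_0, a_1, ... (each step inverts the fractional part left over by the previous one):
  249 = 4*61 + 5, so a_0 = 4.
  61 = 12*5 + 1, so a_1 = 12.
  5 = 5*1 + 0, so a_2 = 5.
The remainder reaches 0 after 3 divisions, so the expansion has 3 partial quotients, read off in order.

[4; 12, 5]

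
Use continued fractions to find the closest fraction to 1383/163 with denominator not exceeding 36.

Expand x = 1383/163 as a continued fraction with the Euclidean algorithm:
  1383 = 8*163 + 79, so a_0 = 8.
  163 = 2*79 + 5, so a_1 = 2.
  79 = 15*5 + 4, so a_2 = 15.
  5 = 1*4 + 1, so a_3 = 1.
  4 = 4*1 + 0, so a_4 = 4.
so x = [8; 2, 15, 1, 4].
Convergents (p_i = a_i*p_{i-1} + p_{i-2}, q_i = a_i*q_{i-1} + q_{i-2} with p_{-2}=0, p_{-1}=1, q_{-2}=1, q_{-1}=0), until the denominator exceeds 36:
  i=0: a_0=8, p_0 = 8*1 + 0 = 8, q_0 = 8*0 + 1 = 1.
  i=1: a_1=2, p_1 = 2*8 + 1 = 17, q_1 = 2*1 + 0 = 2.
  i=2: a_2=15, p_2 = 15*17 + 8 = 263, q_2 = 15*2 + 1 = 31.
  i=3: a_3=1, p_3 = 1*263 + 17 = 280, q_3 = 1*31 + 2 = 33.
  i=4: a_4=4, p_4 = 4*280 + 263 = 1383, q_4 = 4*33 + 31 = 163.
q_4 = 163 > 36, so the last convergent with denominator <= 36 is p_3/q_3 = 280/33.
The closest fraction with denominator <= 36 is either p_3/q_3 or the intermediate fraction (k*p_3 + p_2)/(k*q_3 + q_2) with the largest k >= 1 whose denominator stays <= 36; these approach x as k grows, and every other convergent or intermediate fraction in range is farther away.
Largest k: floor((36 - q_2)/q_3) = floor((36 - 31)/33) = 0.
Since k = 0, no intermediate fraction beyond p_3/q_3 has denominator <= 36, so the convergent 280/33 is the closest (its error is |1383*33 - 280*163|/(163*33) = 1/5379).

280/33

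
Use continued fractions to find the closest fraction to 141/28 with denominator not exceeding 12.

Expand x = 141/28 as a continued fraction with the Euclidean algorithm:
  141 = 5*28 + 1, so a_0 = 5.
  28 = 28*1 + 0, so a_1 = 28.
so x = [5; 28].
Convergents (p_i = a_i*p_{i-1} + p_{i-2}, q_i = a_i*q_{i-1} + q_{i-2} with p_{-2}=0, p_{-1}=1, q_{-2}=1, q_{-1}=0), until the denominator exceeds 12:
  i=0: a_0=5, p_0 = 5*1 + 0 = 5, q_0 = 5*0 + 1 = 1.
  i=1: a_1=28, p_1 = 28*5 + 1 = 141, q_1 = 28*1 + 0 = 28.
q_1 = 28 > 12, so the last convergent with denominator <= 12 is p_0/q_0 = 5/1.
The closest fraction with denominator <= 12 is either p_0/q_0 or the intermediate fraction (k*p_0 + p_{-1})/(k*q_0 + q_{-1}) with the largest k >= 1 whose denominator stays <= 12; these approach x as k grows, and every other convergent or intermediate fraction in range is farther away.
Largest k: floor((12 - q_{-1})/q_0) = floor((12 - 0)/1) = 12 (using the seeds p_{-1} = 1, q_{-1} = 0).
That gives (12*5 + 1)/(12*1 + 0) = 61/12.
Compare the errors: |x - 5/1| = |141*1 - 5*28|/(28*1) = 1/28, and |x - 61/12| = |141*12 - 61*28|/(28*12) = 16/336.
Cross-multiplying, 1*336 = 336 < 448 = 16*28, so 1/28 is smaller: the convergent 5/1 is closer to x than 61/12.

5/1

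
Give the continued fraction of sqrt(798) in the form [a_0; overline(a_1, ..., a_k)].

Write x_i = (sqrt(798) + m_i)/d_i with (m_0, d_0) = (0, 1). a_0 = floor(sqrt(798)) = 28, since 28^2 = 784 <= 798 < 841 = 29^2.
Iterate m_{i+1} = d_i*a_i - m_i, d_{i+1} = (798 - m_{i+1}^2)/d_i, a_{i+1} = floor((a_0 + m_{i+1})/d_{i+1}):
  m_1 = 1*28 - 0 = 28, d_1 = (798 - 28^2)/1 = 14/1 = 14, a_1 = floor((28 + 28)/14) = 4.
  m_2 = 14*4 - 28 = 28, d_2 = (798 - 28^2)/14 = 14/14 = 1, a_2 = floor((28 + 28)/1) = 56.
  m_3 = 1*56 - 28 = 28, d_3 = (798 - 28^2)/1 = 14/1 = 14: (m_3, d_3) = (m_1, d_1) = (28, 14), so from here the quotients repeat a_1, a_2; the period length is 2.
Hence the expansion of sqrt(798) is a_0 = 28 followed by the repeating block 4, 56 (period 2).

[28; overline(4, 56)]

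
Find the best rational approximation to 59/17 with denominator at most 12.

38/11

Expand x = 59/17 as a continued fraction with the Euclidean algorithm:
  59 = 3*17 + 8, so a_0 = 3.
  17 = 2*8 + 1, so a_1 = 2.
  8 = 8*1 + 0, so a_2 = 8.
so x = [3; 2, 8].
Convergents (p_i = a_i*p_{i-1} + p_{i-2}, q_i = a_i*q_{i-1} + q_{i-2} with p_{-2}=0, p_{-1}=1, q_{-2}=1, q_{-1}=0), until the denominator exceeds 12:
  i=0: a_0=3, p_0 = 3*1 + 0 = 3, q_0 = 3*0 + 1 = 1.
  i=1: a_1=2, p_1 = 2*3 + 1 = 7, q_1 = 2*1 + 0 = 2.
  i=2: a_2=8, p_2 = 8*7 + 3 = 59, q_2 = 8*2 + 1 = 17.
q_2 = 17 > 12, so the last convergent with denominator <= 12 is p_1/q_1 = 7/2.
The closest fraction with denominator <= 12 is either p_1/q_1 or the intermediate fraction (k*p_1 + p_0)/(k*q_1 + q_0) with the largest k >= 1 whose denominator stays <= 12; these approach x as k grows, and every other convergent or intermediate fraction in range is farther away.
Largest k: floor((12 - q_0)/q_1) = floor((12 - 1)/2) = 5.
That gives (5*7 + 3)/(5*2 + 1) = 38/11.
Compare the errors: |x - 7/2| = |59*2 - 7*17|/(17*2) = 1/34, and |x - 38/11| = |59*11 - 38*17|/(17*11) = 3/187.
Cross-multiplying, 3*34 = 102 < 187 = 1*187, so 3/187 is smaller: the intermediate fraction 38/11 is closer to x than 7/2.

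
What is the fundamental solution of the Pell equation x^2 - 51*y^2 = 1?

First expand sqrt(51) as a continued fraction. With x_i = (sqrt(51) + m_i)/d_i and (m_0, d_0) = (0, 1): a_0 = floor(sqrt(51)) = 7, since 7^2 = 49 <= 51 < 64 = 8^2.
Iterate m_{i+1} = d_i*a_i - m_i, d_{i+1} = (51 - m_{i+1}^2)/d_i, a_{i+1} = floor((a_0 + m_{i+1})/d_{i+1}):
  m_1 = 1*7 - 0 = 7, d_1 = (51 - 7^2)/1 = 2/1 = 2, a_1 = floor((7 + 7)/2) = 7.
  m_2 = 2*7 - 7 = 7, d_2 = (51 - 7^2)/2 = 2/2 = 1, a_2 = floor((7 + 7)/1) = 14.
  m_3 = 1*14 - 7 = 7, d_3 = (51 - 7^2)/1 = 2/1 = 2: (m_3, d_3) = (m_1, d_1) = (7, 2), so from here the quotients repeat a_1, a_2; the period length is 2.
So sqrt(51) = [7; (7, 14)] with period length k = 2.
k is even, so the fundamental solution of x^2 - 51y^2 = 1 is (p_{k-1}, q_{k-1}) = (p_1, q_1); compute convergents through index 1.
Convergents (p_i = a_i*p_{i-1} + p_{i-2}, q_i = a_i*q_{i-1} + q_{i-2} with p_{-2}=0, p_{-1}=1, q_{-2}=1, q_{-1}=0):
  i=0: a_0=7, p_0 = 7*1 + 0 = 7, q_0 = 7*0 + 1 = 1.
  i=1: a_1=7, p_1 = 7*7 + 1 = 50, q_1 = 7*1 + 0 = 7.
Check: 50^2 - 51*7^2 = 2500 - 2499 = 1, so (x, y) = (50, 7) solves the equation, and by the theorem it is the least positive solution.

(x, y) = (50, 7)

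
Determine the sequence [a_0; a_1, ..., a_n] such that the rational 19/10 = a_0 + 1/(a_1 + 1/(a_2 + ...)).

Run the Euclidean algorithm on 19 and 10; the successive quotients are the partial quotients a_0, a_1, ... (each step inverts the fractional part left over by the previous one):
  19 = 1*10 + 9, so a_0 = 1.
  10 = 1*9 + 1, so a_1 = 1.
  9 = 9*1 + 0, so a_2 = 9.
The remainder reaches 0 after 3 divisions, so the expansion has 3 partial quotients, read off in order.

[1; 1, 9]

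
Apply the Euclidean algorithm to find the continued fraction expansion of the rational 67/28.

Run the Euclidean algorithm on 67 and 28; the successive quotients are the partial quotients a_0, a_1, ... (each step inverts the fractional part left over by the previous one):
  67 = 2*28 + 11, so a_0 = 2.
  28 = 2*11 + 6, so a_1 = 2.
  11 = 1*6 + 5, so a_2 = 1.
  6 = 1*5 + 1, so a_3 = 1.
  5 = 5*1 + 0, so a_4 = 5.
The remainder reaches 0 after 5 divisions, so the expansion has 5 partial quotients, read off in order.

[2; 2, 1, 1, 5]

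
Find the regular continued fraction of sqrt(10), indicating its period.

[3; (6)]

Write x_i = (sqrt(10) + m_i)/d_i with (m_0, d_0) = (0, 1). a_0 = floor(sqrt(10)) = 3, since 3^2 = 9 <= 10 < 16 = 4^2.
Iterate m_{i+1} = d_i*a_i - m_i, d_{i+1} = (10 - m_{i+1}^2)/d_i, a_{i+1} = floor((a_0 + m_{i+1})/d_{i+1}):
  m_1 = 1*3 - 0 = 3, d_1 = (10 - 3^2)/1 = 1/1 = 1, a_1 = floor((3 + 3)/1) = 6.
  m_2 = 1*6 - 3 = 3, d_2 = (10 - 3^2)/1 = 1/1 = 1: (m_2, d_2) = (m_1, d_1) = (3, 1), so from here the quotient a_1 repeats; the period length is 1.
Hence the expansion of sqrt(10) is a_0 = 3 followed by the repeating block 6 (period 1).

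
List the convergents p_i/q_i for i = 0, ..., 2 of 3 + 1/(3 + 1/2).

Using the convergent recurrence p_i = a_i*p_{i-1} + p_{i-2}, q_i = a_i*q_{i-1} + q_{i-2} with p_{-2}=0, p_{-1}=1, q_{-2}=1, q_{-1}=0:
  i=0: a_0=3, p_0 = 3*1 + 0 = 3, q_0 = 3*0 + 1 = 1.
  i=1: a_1=3, p_1 = 3*3 + 1 = 10, q_1 = 3*1 + 0 = 3.
  i=2: a_2=2, p_2 = 2*10 + 3 = 23, q_2 = 2*3 + 1 = 7.

3/1, 10/3, 23/7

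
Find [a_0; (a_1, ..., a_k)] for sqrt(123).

Write x_i = (sqrt(123) + m_i)/d_i with (m_0, d_0) = (0, 1). a_0 = floor(sqrt(123)) = 11, since 11^2 = 121 <= 123 < 144 = 12^2.
Iterate m_{i+1} = d_i*a_i - m_i, d_{i+1} = (123 - m_{i+1}^2)/d_i, a_{i+1} = floor((a_0 + m_{i+1})/d_{i+1}):
  m_1 = 1*11 - 0 = 11, d_1 = (123 - 11^2)/1 = 2/1 = 2, a_1 = floor((11 + 11)/2) = 11.
  m_2 = 2*11 - 11 = 11, d_2 = (123 - 11^2)/2 = 2/2 = 1, a_2 = floor((11 + 11)/1) = 22.
  m_3 = 1*22 - 11 = 11, d_3 = (123 - 11^2)/1 = 2/1 = 2: (m_3, d_3) = (m_1, d_1) = (11, 2), so from here the quotients repeat a_1, a_2; the period length is 2.
Hence the expansion of sqrt(123) is a_0 = 11 followed by the repeating block 11, 22 (period 2).

[11; (11, 22)]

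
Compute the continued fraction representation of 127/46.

[2; 1, 3, 5, 2]

Run the Euclidean algorithm on 127 and 46; the successive quotients are the partial quotients a_0, a_1, ... (each step inverts the fractional part left over by the previous one):
  127 = 2*46 + 35, so a_0 = 2.
  46 = 1*35 + 11, so a_1 = 1.
  35 = 3*11 + 2, so a_2 = 3.
  11 = 5*2 + 1, so a_3 = 5.
  2 = 2*1 + 0, so a_4 = 2.
The remainder reaches 0 after 5 divisions, so the expansion has 5 partial quotients, read off in order.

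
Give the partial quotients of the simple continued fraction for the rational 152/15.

Run the Euclidean algorithm on 152 and 15; the successive quotients are the partial quotients a_0, a_1, ... (each step inverts the fractional part left over by the previous one):
  152 = 10*15 + 2, so a_0 = 10.
  15 = 7*2 + 1, so a_1 = 7.
  2 = 2*1 + 0, so a_2 = 2.
The remainder reaches 0 after 3 divisions, so the expansion has 3 partial quotients, read off in order.

[10; 7, 2]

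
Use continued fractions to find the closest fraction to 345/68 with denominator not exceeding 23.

Expand x = 345/68 as a continued fraction with the Euclidean algorithm:
  345 = 5*68 + 5, so a_0 = 5.
  68 = 13*5 + 3, so a_1 = 13.
  5 = 1*3 + 2, so a_2 = 1.
  3 = 1*2 + 1, so a_3 = 1.
  2 = 2*1 + 0, so a_4 = 2.
so x = [5; 13, 1, 1, 2].
Convergents (p_i = a_i*p_{i-1} + p_{i-2}, q_i = a_i*q_{i-1} + q_{i-2} with p_{-2}=0, p_{-1}=1, q_{-2}=1, q_{-1}=0), until the denominator exceeds 23:
  i=0: a_0=5, p_0 = 5*1 + 0 = 5, q_0 = 5*0 + 1 = 1.
  i=1: a_1=13, p_1 = 13*5 + 1 = 66, q_1 = 13*1 + 0 = 13.
  i=2: a_2=1, p_2 = 1*66 + 5 = 71, q_2 = 1*13 + 1 = 14.
  i=3: a_3=1, p_3 = 1*71 + 66 = 137, q_3 = 1*14 + 13 = 27.
q_3 = 27 > 23, so the last convergent with denominator <= 23 is p_2/q_2 = 71/14.
The closest fraction with denominator <= 23 is either p_2/q_2 or the intermediate fraction (k*p_2 + p_1)/(k*q_2 + q_1) with the largest k >= 1 whose denominator stays <= 23; these approach x as k grows, and every other convergent or intermediate fraction in range is farther away.
Largest k: floor((23 - q_1)/q_2) = floor((23 - 13)/14) = 0.
Since k = 0, no intermediate fraction beyond p_2/q_2 has denominator <= 23, so the convergent 71/14 is the closest (its error is |345*14 - 71*68|/(68*14) = 2/952).

71/14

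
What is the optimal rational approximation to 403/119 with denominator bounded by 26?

Expand x = 403/119 as a continued fraction with the Euclidean algorithm:
  403 = 3*119 + 46, so a_0 = 3.
  119 = 2*46 + 27, so a_1 = 2.
  46 = 1*27 + 19, so a_2 = 1.
  27 = 1*19 + 8, so a_3 = 1.
  19 = 2*8 + 3, so a_4 = 2.
  8 = 2*3 + 2, so a_5 = 2.
  3 = 1*2 + 1, so a_6 = 1.
  2 = 2*1 + 0, so a_7 = 2.
so x = [3; 2, 1, 1, 2, 2, 1, 2].
Convergents (p_i = a_i*p_{i-1} + p_{i-2}, q_i = a_i*q_{i-1} + q_{i-2} with p_{-2}=0, p_{-1}=1, q_{-2}=1, q_{-1}=0), until the denominator exceeds 26:
  i=0: a_0=3, p_0 = 3*1 + 0 = 3, q_0 = 3*0 + 1 = 1.
  i=1: a_1=2, p_1 = 2*3 + 1 = 7, q_1 = 2*1 + 0 = 2.
  i=2: a_2=1, p_2 = 1*7 + 3 = 10, q_2 = 1*2 + 1 = 3.
  i=3: a_3=1, p_3 = 1*10 + 7 = 17, q_3 = 1*3 + 2 = 5.
  i=4: a_4=2, p_4 = 2*17 + 10 = 44, q_4 = 2*5 + 3 = 13.
  i=5: a_5=2, p_5 = 2*44 + 17 = 105, q_5 = 2*13 + 5 = 31.
q_5 = 31 > 26, so the last convergent with denominator <= 26 is p_4/q_4 = 44/13.
The closest fraction with denominator <= 26 is either p_4/q_4 or the intermediate fraction (k*p_4 + p_3)/(k*q_4 + q_3) with the largest k >= 1 whose denominator stays <= 26; these approach x as k grows, and every other convergent or intermediate fraction in range is farther away.
Largest k: floor((26 - q_3)/q_4) = floor((26 - 5)/13) = 1.
That gives (1*44 + 17)/(1*13 + 5) = 61/18.
Compare the errors: |x - 44/13| = |403*13 - 44*119|/(119*13) = 3/1547, and |x - 61/18| = |403*18 - 61*119|/(119*18) = 5/2142.
Cross-multiplying, 3*2142 = 6426 < 7735 = 5*1547, so 3/1547 is smaller: the convergent 44/13 is closer to x than 61/18.

44/13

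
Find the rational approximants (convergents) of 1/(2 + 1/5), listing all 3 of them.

Using the convergent recurrence p_i = a_i*p_{i-1} + p_{i-2}, q_i = a_i*q_{i-1} + q_{i-2} with p_{-2}=0, p_{-1}=1, q_{-2}=1, q_{-1}=0:
  i=0: a_0=0, p_0 = 0*1 + 0 = 0, q_0 = 0*0 + 1 = 1.
  i=1: a_1=2, p_1 = 2*0 + 1 = 1, q_1 = 2*1 + 0 = 2.
  i=2: a_2=5, p_2 = 5*1 + 0 = 5, q_2 = 5*2 + 1 = 11.

0/1, 1/2, 5/11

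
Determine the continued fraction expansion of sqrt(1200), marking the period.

Write x_i = (sqrt(1200) + m_i)/d_i with (m_0, d_0) = (0, 1). a_0 = floor(sqrt(1200)) = 34, since 34^2 = 1156 <= 1200 < 1225 = 35^2.
Iterate m_{i+1} = d_i*a_i - m_i, d_{i+1} = (1200 - m_{i+1}^2)/d_i, a_{i+1} = floor((a_0 + m_{i+1})/d_{i+1}):
  m_1 = 1*34 - 0 = 34, d_1 = (1200 - 34^2)/1 = 44/1 = 44, a_1 = floor((34 + 34)/44) = 1.
  m_2 = 44*1 - 34 = 10, d_2 = (1200 - 10^2)/44 = 1100/44 = 25, a_2 = floor((34 + 10)/25) = 1.
  m_3 = 25*1 - 10 = 15, d_3 = (1200 - 15^2)/25 = 975/25 = 39, a_3 = floor((34 + 15)/39) = 1.
  m_4 = 39*1 - 15 = 24, d_4 = (1200 - 24^2)/39 = 624/39 = 16, a_4 = floor((34 + 24)/16) = 3.
  m_5 = 16*3 - 24 = 24, d_5 = (1200 - 24^2)/16 = 624/16 = 39, a_5 = floor((34 + 24)/39) = 1.
  m_6 = 39*1 - 24 = 15, d_6 = (1200 - 15^2)/39 = 975/39 = 25, a_6 = floor((34 + 15)/25) = 1.
  m_7 = 25*1 - 15 = 10, d_7 = (1200 - 10^2)/25 = 1100/25 = 44, a_7 = floor((34 + 10)/44) = 1.
  m_8 = 44*1 - 10 = 34, d_8 = (1200 - 34^2)/44 = 44/44 = 1, a_8 = floor((34 + 34)/1) = 68.
  m_9 = 1*68 - 34 = 34, d_9 = (1200 - 34^2)/1 = 44/1 = 44: (m_9, d_9) = (m_1, d_1) = (34, 44), so from here the quotients repeat a_1, ..., a_8; the period length is 8.
Hence the expansion of sqrt(1200) is a_0 = 34 followed by the repeating block 1, 1, 1, 3, 1, 1, 1, 68 (period 8).

[34; (1, 1, 1, 3, 1, 1, 1, 68)]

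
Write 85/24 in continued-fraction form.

Run the Euclidean algorithm on 85 and 24; the successive quotients are the partial quotients a_0, a_1, ... (each step inverts the fractional part left over by the previous one):
  85 = 3*24 + 13, so a_0 = 3.
  24 = 1*13 + 11, so a_1 = 1.
  13 = 1*11 + 2, so a_2 = 1.
  11 = 5*2 + 1, so a_3 = 5.
  2 = 2*1 + 0, so a_4 = 2.
The remainder reaches 0 after 5 divisions, so the expansion has 5 partial quotients, read off in order.

[3; 1, 1, 5, 2]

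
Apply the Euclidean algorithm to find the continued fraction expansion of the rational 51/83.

Run the Euclidean algorithm on 51 and 83; the successive quotients are the partial quotients a_0, a_1, ... (each step inverts the fractional part left over by the previous one):
  51 = 0*83 + 51, so a_0 = 0.
  83 = 1*51 + 32, so a_1 = 1.
  51 = 1*32 + 19, so a_2 = 1.
  32 = 1*19 + 13, so a_3 = 1.
  19 = 1*13 + 6, so a_4 = 1.
  13 = 2*6 + 1, so a_5 = 2.
  6 = 6*1 + 0, so a_6 = 6.
The remainder reaches 0 after 7 divisions, so the expansion has 7 partial quotients, read off in order.

[0; 1, 1, 1, 1, 2, 6]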